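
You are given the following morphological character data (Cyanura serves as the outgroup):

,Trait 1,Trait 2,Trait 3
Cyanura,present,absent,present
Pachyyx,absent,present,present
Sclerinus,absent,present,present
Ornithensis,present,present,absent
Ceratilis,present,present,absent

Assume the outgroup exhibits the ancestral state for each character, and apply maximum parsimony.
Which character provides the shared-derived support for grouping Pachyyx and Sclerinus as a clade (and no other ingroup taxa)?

Character polarity is set by the outgroup: the derived state is whichever differs from the outgroup's state, so for Trait 1, Trait 3 the derived state is 'absent', and for the remaining characters it is 'present'.
Trait 1: derived state 'absent' in Pachyyx and Sclerinus only — synapomorphy for {Pachyyx, Sclerinus}.
All ingroup taxa share the derived state 'present' for Trait 2; it defines the ingroup but does not resolve relationships within it.
Trait 3: derived state 'absent' in Ceratilis and Ornithensis only — synapomorphy for {Ceratilis, Ornithensis}.
Most parsimonious ingroup topology: ((Pachyyx,Sclerinus),(Ornithensis,Ceratilis)).
The clade {Pachyyx, Sclerinus} is supported by Trait 1: its derived state 'absent' occurs in exactly those taxa and in no other taxon (including the outgroup).

Trait 1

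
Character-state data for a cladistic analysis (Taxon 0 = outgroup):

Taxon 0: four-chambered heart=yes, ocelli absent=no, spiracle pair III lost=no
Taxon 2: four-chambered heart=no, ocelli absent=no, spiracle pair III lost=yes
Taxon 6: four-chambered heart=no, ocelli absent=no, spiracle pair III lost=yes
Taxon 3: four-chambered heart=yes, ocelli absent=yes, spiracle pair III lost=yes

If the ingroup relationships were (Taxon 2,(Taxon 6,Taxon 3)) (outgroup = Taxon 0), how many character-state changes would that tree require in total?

4

Map each character onto (Taxon 2,(Taxon 6,Taxon 3)) (rooted by Taxon 0) and count the minimum state changes it requires (Fitch parsimony):
four-chambered heart: 2; ocelli absent: 1; spiracle pair III lost: 1.
Total tree length = 4.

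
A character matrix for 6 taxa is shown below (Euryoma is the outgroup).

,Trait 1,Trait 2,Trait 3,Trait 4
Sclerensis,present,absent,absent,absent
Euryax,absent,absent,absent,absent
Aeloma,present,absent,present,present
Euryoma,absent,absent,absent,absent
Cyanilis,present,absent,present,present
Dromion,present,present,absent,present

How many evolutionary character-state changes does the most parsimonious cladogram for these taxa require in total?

The outgroup has state 'absent' for every character, so 'present' is the derived state throughout.
Only Aeloma, Cyanilis, Dromion, and Sclerensis show the derived state 'present' for Trait 1, supporting them as a clade.
Trait 2: derived state 'present' in Dromion only — an autapomorphy, so it tells us nothing about relationships among taxa.
Trait 3 (derived state 'present') is shared by Aeloma and Cyanilis — a synapomorphy uniting that clade.
Trait 4 (derived state 'present') is shared by Aeloma, Cyanilis, and Dromion — a synapomorphy uniting that clade.
Most parsimonious ingroup topology: ((((Aeloma,Cyanilis),Dromion),Sclerensis),Euryax).
Changes per character on this tree: Trait 1: 1; Trait 2: 1; Trait 3: 1; Trait 4: 1.
Total = 4.

4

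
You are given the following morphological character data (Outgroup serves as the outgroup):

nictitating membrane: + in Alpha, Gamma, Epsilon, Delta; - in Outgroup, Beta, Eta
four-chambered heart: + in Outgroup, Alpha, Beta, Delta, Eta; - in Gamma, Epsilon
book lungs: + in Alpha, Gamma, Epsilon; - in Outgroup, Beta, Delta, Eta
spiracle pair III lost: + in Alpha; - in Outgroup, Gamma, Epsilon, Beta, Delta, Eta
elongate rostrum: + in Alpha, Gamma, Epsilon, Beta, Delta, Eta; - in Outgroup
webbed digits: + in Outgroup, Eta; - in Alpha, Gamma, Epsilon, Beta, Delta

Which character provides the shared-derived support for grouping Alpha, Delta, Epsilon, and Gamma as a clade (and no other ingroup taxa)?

Character polarity is set by the outgroup: the derived state is whichever differs from the outgroup's state, so for four-chambered heart, webbed digits the derived state is '-', and for the remaining characters it is '+'.
Only Alpha, Delta, Epsilon, and Gamma show the derived state '+' for nictitating membrane, supporting them as a clade.
four-chambered heart (derived state '-') is shared by Epsilon and Gamma — a synapomorphy uniting that clade.
Only Alpha, Epsilon, and Gamma show the derived state '+' for book lungs, supporting them as a clade.
spiracle pair III lost (derived state '+') is unique to Alpha (autapomorphy; uninformative for grouping).
All ingroup taxa share the derived state '+' for elongate rostrum; it defines the ingroup but does not resolve relationships within it.
webbed digits: derived state '-' in Alpha, Beta, Delta, Epsilon, and Gamma only — synapomorphy for {Alpha, Beta, Delta, Epsilon, Gamma}.
Most parsimonious ingroup topology: ((((Alpha,(Gamma,Epsilon)),Delta),Beta),Eta).
The clade {Alpha, Delta, Epsilon, Gamma} is supported by nictitating membrane: its derived state '+' occurs in exactly those taxa and in no other taxon (including the outgroup).

nictitating membrane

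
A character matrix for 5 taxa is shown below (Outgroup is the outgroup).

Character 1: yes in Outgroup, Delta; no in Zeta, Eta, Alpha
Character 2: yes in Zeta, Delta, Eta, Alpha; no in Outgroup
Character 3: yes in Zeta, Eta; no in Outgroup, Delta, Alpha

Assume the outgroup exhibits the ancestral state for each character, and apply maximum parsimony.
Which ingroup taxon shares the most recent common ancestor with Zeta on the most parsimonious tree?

Character polarity is set by the outgroup: the derived state is whichever differs from the outgroup's state, so for Character 1 the derived state is 'no', and for the remaining characters it is 'yes'.
Only Alpha, Eta, and Zeta show the derived state 'no' for Character 1, supporting them as a clade.
Character 2 (derived state 'yes') is shared by all ingroup taxa — unites the whole ingroup.
Only Eta and Zeta show the derived state 'yes' for Character 3, supporting them as a clade.
Most parsimonious ingroup topology: (((Zeta,Eta),Alpha),Delta).
Zeta and Eta form a cherry on this tree, so they are sister taxa.

Eta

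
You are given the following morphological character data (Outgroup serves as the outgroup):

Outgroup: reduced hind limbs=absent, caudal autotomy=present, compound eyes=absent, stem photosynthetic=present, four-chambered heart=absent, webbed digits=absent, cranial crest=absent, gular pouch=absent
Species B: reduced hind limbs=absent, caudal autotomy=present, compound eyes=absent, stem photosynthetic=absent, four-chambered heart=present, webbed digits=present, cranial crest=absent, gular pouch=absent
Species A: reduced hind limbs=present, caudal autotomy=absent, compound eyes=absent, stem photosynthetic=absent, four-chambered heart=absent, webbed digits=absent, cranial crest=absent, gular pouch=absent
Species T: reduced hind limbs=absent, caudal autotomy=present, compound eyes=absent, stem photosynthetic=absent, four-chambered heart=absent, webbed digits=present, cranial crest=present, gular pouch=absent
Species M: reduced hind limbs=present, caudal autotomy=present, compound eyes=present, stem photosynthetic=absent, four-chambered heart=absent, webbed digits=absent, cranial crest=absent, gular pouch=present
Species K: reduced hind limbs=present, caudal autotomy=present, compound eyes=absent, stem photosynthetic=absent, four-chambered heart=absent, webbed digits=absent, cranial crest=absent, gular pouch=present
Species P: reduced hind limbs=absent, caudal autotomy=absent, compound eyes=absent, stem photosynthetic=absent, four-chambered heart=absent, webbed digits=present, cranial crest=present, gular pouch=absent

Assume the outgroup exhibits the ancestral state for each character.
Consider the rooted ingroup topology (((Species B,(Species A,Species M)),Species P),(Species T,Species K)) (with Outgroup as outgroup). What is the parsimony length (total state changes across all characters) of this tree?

14

Map each character onto (((Species B,(Species A,Species M)),Species P),(Species T,Species K)) (rooted by Outgroup) and count the minimum state changes it requires (Fitch parsimony):
reduced hind limbs: 2; caudal autotomy: 2; compound eyes: 1; stem photosynthetic: 1; four-chambered heart: 1; webbed digits: 3; cranial crest: 2; gular pouch: 2.
Total tree length = 14.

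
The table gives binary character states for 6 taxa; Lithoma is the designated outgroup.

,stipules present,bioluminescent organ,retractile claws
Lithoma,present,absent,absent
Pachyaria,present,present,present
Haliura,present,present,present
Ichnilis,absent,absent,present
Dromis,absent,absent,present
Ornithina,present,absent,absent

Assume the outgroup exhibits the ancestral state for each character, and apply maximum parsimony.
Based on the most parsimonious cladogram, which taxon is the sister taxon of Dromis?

Character polarity is set by the outgroup: the derived state is whichever differs from the outgroup's state, so for stipules present the derived state is 'absent', and for the remaining characters it is 'present'.
stipules present: derived state 'absent' in Dromis and Ichnilis only — synapomorphy for {Dromis, Ichnilis}.
bioluminescent organ: derived state 'present' in Haliura and Pachyaria only — synapomorphy for {Haliura, Pachyaria}.
retractile claws (derived state 'present') is shared by Dromis, Haliura, Ichnilis, and Pachyaria — a synapomorphy uniting that clade.
Most parsimonious ingroup topology: (((Pachyaria,Haliura),(Ichnilis,Dromis)),Ornithina).
Dromis and Ichnilis form a cherry on this tree, so they are sister taxa.

Ichnilis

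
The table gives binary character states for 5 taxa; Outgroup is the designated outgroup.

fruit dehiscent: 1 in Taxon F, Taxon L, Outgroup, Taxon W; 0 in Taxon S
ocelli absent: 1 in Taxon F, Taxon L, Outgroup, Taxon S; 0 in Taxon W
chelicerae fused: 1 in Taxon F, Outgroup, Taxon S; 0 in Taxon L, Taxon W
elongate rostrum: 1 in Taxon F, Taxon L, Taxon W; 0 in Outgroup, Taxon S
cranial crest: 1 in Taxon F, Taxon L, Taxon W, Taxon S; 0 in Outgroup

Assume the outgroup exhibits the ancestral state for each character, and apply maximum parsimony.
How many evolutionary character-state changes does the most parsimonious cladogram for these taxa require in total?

5

Character polarity is set by the outgroup: the derived state is whichever differs from the outgroup's state, so for fruit dehiscent, ocelli absent, chelicerae fused the derived state is '0', and for the remaining characters it is '1'.
fruit dehiscent (derived state '0') is unique to Taxon S (autapomorphy; uninformative for grouping).
ocelli absent (derived state '0') is unique to Taxon W (autapomorphy; uninformative for grouping).
chelicerae fused (derived state '0') is shared by Taxon L and Taxon W — a synapomorphy uniting that clade.
elongate rostrum (derived state '1') is shared by Taxon F, Taxon L, and Taxon W — a synapomorphy uniting that clade.
cranial crest (derived state '1') is shared by all ingroup taxa — unites the whole ingroup.
Most parsimonious ingroup topology: ((Taxon F,(Taxon L,Taxon W)),Taxon S).
Changes per character on this tree: fruit dehiscent: 1; ocelli absent: 1; chelicerae fused: 1; elongate rostrum: 1; cranial crest: 1.
Total = 5.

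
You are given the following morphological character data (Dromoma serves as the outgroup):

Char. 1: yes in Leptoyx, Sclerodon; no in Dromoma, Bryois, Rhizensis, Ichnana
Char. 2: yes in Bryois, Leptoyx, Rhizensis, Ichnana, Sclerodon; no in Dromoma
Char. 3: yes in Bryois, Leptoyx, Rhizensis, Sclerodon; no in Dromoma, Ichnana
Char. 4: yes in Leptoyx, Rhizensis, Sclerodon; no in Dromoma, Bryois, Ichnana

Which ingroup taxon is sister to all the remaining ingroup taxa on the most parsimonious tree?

The outgroup has state 'no' for every character, so 'yes' is the derived state throughout.
Char. 1: derived state 'yes' in Leptoyx and Sclerodon only — synapomorphy for {Leptoyx, Sclerodon}.
Char. 2 (derived state 'yes') is shared by all ingroup taxa — unites the whole ingroup.
Only Bryois, Leptoyx, Rhizensis, and Sclerodon show the derived state 'yes' for Char. 3, supporting them as a clade.
Char. 4: derived state 'yes' in Leptoyx, Rhizensis, and Sclerodon only — synapomorphy for {Leptoyx, Rhizensis, Sclerodon}.
Most parsimonious ingroup topology: (((Rhizensis,(Leptoyx,Sclerodon)),Bryois),Ichnana).
Ichnana is sister to the clade containing all other ingroup taxa, so it is the earliest-diverging (most basal) ingroup lineage.

Ichnana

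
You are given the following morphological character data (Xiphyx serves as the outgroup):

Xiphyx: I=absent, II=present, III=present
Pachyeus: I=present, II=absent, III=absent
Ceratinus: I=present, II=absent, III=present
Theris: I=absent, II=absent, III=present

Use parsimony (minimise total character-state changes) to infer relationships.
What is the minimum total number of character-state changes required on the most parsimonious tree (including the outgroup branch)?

Character polarity is set by the outgroup: the derived state is whichever differs from the outgroup's state, so for II, III the derived state is 'absent', and for the remaining characters it is 'present'.
I: derived state 'present' in Ceratinus and Pachyeus only — synapomorphy for {Ceratinus, Pachyeus}.
II (derived state 'absent') is shared by all ingroup taxa — unites the whole ingroup.
III (derived state 'absent') is unique to Pachyeus (autapomorphy; uninformative for grouping).
Most parsimonious ingroup topology: ((Ceratinus,Pachyeus),Theris).
Changes per character on this tree: I: 1; II: 1; III: 1.
Total = 3.

3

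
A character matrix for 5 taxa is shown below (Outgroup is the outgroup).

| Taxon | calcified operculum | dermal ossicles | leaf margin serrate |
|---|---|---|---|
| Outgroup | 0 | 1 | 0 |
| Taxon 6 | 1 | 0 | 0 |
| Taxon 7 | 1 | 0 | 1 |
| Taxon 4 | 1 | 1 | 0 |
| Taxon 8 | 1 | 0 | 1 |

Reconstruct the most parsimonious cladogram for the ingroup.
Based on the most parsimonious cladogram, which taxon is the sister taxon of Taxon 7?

Taxon 8

Character polarity is set by the outgroup: the derived state is whichever differs from the outgroup's state, so for dermal ossicles the derived state is '0', and for the remaining characters it is '1'.
calcified operculum (derived state '1') is shared by all ingroup taxa — unites the whole ingroup.
dermal ossicles (derived state '0') is shared by Taxon 6, Taxon 7, and Taxon 8 — a synapomorphy uniting that clade.
leaf margin serrate: derived state '1' in Taxon 7 and Taxon 8 only — synapomorphy for {Taxon 7, Taxon 8}.
Most parsimonious ingroup topology: ((Taxon 6,(Taxon 7,Taxon 8)),Taxon 4).
Taxon 7 and Taxon 8 form a cherry on this tree, so they are sister taxa.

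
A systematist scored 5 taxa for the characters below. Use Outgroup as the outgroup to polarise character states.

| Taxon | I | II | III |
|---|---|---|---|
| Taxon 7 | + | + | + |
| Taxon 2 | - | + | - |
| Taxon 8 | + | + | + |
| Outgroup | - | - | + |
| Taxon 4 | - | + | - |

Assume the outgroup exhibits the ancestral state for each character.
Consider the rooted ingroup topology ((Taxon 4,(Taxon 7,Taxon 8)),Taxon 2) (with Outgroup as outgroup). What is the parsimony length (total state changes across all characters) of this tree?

4

Map each character onto ((Taxon 4,(Taxon 7,Taxon 8)),Taxon 2) (rooted by Outgroup) and count the minimum state changes it requires (Fitch parsimony):
I: 1; II: 1; III: 2.
Total tree length = 4.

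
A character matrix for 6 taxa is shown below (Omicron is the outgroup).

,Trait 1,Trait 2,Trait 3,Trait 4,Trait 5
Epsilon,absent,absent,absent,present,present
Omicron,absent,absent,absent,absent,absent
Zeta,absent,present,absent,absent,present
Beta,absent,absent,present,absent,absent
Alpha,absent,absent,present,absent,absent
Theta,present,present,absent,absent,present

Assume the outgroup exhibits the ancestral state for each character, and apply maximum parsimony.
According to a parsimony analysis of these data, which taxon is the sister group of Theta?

Zeta

The outgroup has state 'absent' for every character, so 'present' is the derived state throughout.
Trait 1: derived state 'present' in Theta only — an autapomorphy, so it tells us nothing about relationships among taxa.
Trait 2: derived state 'present' in Theta and Zeta only — synapomorphy for {Theta, Zeta}.
Trait 3 (derived state 'present') is shared by Alpha and Beta — a synapomorphy uniting that clade.
Trait 4: derived state 'present' in Epsilon only — an autapomorphy, so it tells us nothing about relationships among taxa.
Trait 5: derived state 'present' in Epsilon, Theta, and Zeta only — synapomorphy for {Epsilon, Theta, Zeta}.
Most parsimonious ingroup topology: ((Epsilon,(Zeta,Theta)),(Alpha,Beta)).
Theta and Zeta form a cherry on this tree, so they are sister taxa.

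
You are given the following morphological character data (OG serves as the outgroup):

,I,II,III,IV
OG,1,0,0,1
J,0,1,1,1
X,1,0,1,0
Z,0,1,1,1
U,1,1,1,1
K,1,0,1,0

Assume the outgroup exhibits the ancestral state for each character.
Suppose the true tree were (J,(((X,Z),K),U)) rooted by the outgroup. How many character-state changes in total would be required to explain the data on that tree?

8

Map each character onto (J,(((X,Z),K),U)) (rooted by OG) and count the minimum state changes it requires (Fitch parsimony):
I: 2; II: 3; III: 1; IV: 2.
Total tree length = 8.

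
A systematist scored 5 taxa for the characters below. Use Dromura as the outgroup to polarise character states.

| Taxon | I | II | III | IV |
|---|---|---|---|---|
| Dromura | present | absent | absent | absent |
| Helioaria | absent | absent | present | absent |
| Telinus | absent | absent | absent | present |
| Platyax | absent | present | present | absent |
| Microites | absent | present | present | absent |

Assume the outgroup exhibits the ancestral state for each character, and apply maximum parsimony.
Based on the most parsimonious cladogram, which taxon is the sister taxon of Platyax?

Microites

Character polarity is set by the outgroup: the derived state is whichever differs from the outgroup's state, so for I the derived state is 'absent', and for the remaining characters it is 'present'.
All ingroup taxa share the derived state 'absent' for I; it defines the ingroup but does not resolve relationships within it.
II (derived state 'present') is shared by Microites and Platyax — a synapomorphy uniting that clade.
Only Helioaria, Microites, and Platyax show the derived state 'present' for III, supporting them as a clade.
IV: derived state 'present' in Telinus only — an autapomorphy, so it tells us nothing about relationships among taxa.
Most parsimonious ingroup topology: ((Helioaria,(Platyax,Microites)),Telinus).
Platyax and Microites form a cherry on this tree, so they are sister taxa.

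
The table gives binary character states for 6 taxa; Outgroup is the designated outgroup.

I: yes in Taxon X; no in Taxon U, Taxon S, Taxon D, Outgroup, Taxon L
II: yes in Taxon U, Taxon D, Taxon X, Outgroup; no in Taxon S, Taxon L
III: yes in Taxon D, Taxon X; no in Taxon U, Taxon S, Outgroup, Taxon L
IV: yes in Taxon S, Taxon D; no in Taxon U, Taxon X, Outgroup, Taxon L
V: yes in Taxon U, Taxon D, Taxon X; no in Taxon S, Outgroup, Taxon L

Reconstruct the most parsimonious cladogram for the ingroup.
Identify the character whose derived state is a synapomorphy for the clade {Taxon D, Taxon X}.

Character polarity is set by the outgroup: the derived state is whichever differs from the outgroup's state, so for II the derived state is 'no', and for the remaining characters it is 'yes'.
I: derived state 'yes' in Taxon X only — an autapomorphy, so it tells us nothing about relationships among taxa.
II: derived state 'no' in Taxon L and Taxon S only — synapomorphy for {Taxon L, Taxon S}.
III (derived state 'yes') is shared by Taxon D and Taxon X — a synapomorphy uniting that clade.
IV (state 'yes') occurs in Taxon D and Taxon S but conflicts with the nesting implied by the other characters — most parsimoniously interpreted as homoplasy.
Only Taxon D, Taxon U, and Taxon X show the derived state 'yes' for V, supporting them as a clade.
Most parsimonious ingroup topology: (((Taxon X,Taxon D),Taxon U),(Taxon L,Taxon S)).
The clade {Taxon D, Taxon X} is supported by III: its derived state 'yes' occurs in exactly those taxa and in no other taxon (including the outgroup).

III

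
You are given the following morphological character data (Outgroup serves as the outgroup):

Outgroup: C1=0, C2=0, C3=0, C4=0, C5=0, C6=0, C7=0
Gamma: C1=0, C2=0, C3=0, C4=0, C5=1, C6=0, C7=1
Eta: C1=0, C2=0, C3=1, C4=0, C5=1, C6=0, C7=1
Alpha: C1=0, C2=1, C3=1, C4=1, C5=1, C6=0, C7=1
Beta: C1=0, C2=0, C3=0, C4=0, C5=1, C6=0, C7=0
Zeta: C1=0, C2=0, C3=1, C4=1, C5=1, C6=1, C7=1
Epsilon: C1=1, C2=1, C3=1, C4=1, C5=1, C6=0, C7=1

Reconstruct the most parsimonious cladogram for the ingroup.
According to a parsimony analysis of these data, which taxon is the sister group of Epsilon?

Alpha

The outgroup has state '0' for every character, so '1' is the derived state throughout.
C1 (derived state '1') is unique to Epsilon (autapomorphy; uninformative for grouping).
C2: derived state '1' in Alpha and Epsilon only — synapomorphy for {Alpha, Epsilon}.
C3: derived state '1' in Alpha, Epsilon, Eta, and Zeta only — synapomorphy for {Alpha, Epsilon, Eta, Zeta}.
C4: derived state '1' in Alpha, Epsilon, and Zeta only — synapomorphy for {Alpha, Epsilon, Zeta}.
All ingroup taxa share the derived state '1' for C5; it defines the ingroup but does not resolve relationships within it.
C6 (derived state '1') is unique to Zeta (autapomorphy; uninformative for grouping).
C7 (derived state '1') is shared by Alpha, Epsilon, Eta, Gamma, and Zeta — a synapomorphy uniting that clade.
Most parsimonious ingroup topology: ((Gamma,(Eta,((Alpha,Epsilon),Zeta))),Beta).
Epsilon and Alpha form a cherry on this tree, so they are sister taxa.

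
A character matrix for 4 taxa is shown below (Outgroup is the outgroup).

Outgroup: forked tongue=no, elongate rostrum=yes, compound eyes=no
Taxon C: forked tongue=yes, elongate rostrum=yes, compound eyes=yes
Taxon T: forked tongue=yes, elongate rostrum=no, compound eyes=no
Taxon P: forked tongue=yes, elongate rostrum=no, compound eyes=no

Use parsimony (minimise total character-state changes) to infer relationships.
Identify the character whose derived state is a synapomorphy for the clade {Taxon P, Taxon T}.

elongate rostrum

Character polarity is set by the outgroup: the derived state is whichever differs from the outgroup's state, so for elongate rostrum the derived state is 'no', and for the remaining characters it is 'yes'.
All ingroup taxa share the derived state 'yes' for forked tongue; it defines the ingroup but does not resolve relationships within it.
Only Taxon P and Taxon T show the derived state 'no' for elongate rostrum, supporting them as a clade.
compound eyes (derived state 'yes') is unique to Taxon C (autapomorphy; uninformative for grouping).
Most parsimonious ingroup topology: (Taxon C,(Taxon T,Taxon P)).
The clade {Taxon P, Taxon T} is supported by elongate rostrum: its derived state 'no' occurs in exactly those taxa and in no other taxon (including the outgroup).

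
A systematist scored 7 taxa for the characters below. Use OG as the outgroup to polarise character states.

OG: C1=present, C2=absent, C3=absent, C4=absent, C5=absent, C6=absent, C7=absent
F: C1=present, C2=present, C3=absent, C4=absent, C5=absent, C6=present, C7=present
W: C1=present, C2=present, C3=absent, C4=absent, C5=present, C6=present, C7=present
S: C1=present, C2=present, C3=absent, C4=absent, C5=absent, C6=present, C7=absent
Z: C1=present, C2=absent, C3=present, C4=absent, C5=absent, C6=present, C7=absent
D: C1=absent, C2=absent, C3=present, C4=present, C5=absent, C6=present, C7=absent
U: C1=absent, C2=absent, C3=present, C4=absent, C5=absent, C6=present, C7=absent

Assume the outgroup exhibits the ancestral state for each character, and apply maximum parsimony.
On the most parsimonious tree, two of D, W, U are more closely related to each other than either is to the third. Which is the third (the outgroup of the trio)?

W

Character polarity is set by the outgroup: the derived state is whichever differs from the outgroup's state, so for C1 the derived state is 'absent', and for the remaining characters it is 'present'.
Only D and U show the derived state 'absent' for C1, supporting them as a clade.
Only F, S, and W show the derived state 'present' for C2, supporting them as a clade.
Only D, U, and Z show the derived state 'present' for C3, supporting them as a clade.
C4 (derived state 'present') is unique to D (autapomorphy; uninformative for grouping).
C5 (derived state 'present') is unique to W (autapomorphy; uninformative for grouping).
C6 (derived state 'present') is shared by all ingroup taxa — unites the whole ingroup.
C7: derived state 'present' in F and W only — synapomorphy for {F, W}.
Most parsimonious ingroup topology: (((F,W),S),(Z,(D,U))).
D and U share a more recent common ancestor with each other than either does with W, so W is the least closely related of the three.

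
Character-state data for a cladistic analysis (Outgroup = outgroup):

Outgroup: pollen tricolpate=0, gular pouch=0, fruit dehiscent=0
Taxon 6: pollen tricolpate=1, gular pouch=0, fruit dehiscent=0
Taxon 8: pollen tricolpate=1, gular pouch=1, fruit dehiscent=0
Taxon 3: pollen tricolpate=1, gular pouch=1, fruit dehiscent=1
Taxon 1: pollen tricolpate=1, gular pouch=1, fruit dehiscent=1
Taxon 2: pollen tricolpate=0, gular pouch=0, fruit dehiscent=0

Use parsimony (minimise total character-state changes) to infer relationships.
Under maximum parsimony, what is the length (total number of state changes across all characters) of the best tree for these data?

3

The outgroup has state '0' for every character, so '1' is the derived state throughout.
pollen tricolpate (derived state '1') is shared by Taxon 1, Taxon 3, Taxon 6, and Taxon 8 — a synapomorphy uniting that clade.
gular pouch (derived state '1') is shared by Taxon 1, Taxon 3, and Taxon 8 — a synapomorphy uniting that clade.
fruit dehiscent (derived state '1') is shared by Taxon 1 and Taxon 3 — a synapomorphy uniting that clade.
Most parsimonious ingroup topology: ((Taxon 6,(Taxon 8,(Taxon 3,Taxon 1))),Taxon 2).
Changes per character on this tree: pollen tricolpate: 1; gular pouch: 1; fruit dehiscent: 1.
Total = 3.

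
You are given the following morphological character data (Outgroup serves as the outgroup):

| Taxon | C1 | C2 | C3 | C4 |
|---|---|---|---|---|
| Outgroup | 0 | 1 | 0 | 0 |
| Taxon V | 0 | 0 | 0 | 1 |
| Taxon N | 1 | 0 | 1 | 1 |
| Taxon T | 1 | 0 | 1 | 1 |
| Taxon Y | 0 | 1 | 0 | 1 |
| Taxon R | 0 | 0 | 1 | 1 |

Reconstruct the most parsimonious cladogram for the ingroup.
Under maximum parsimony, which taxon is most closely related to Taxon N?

Character polarity is set by the outgroup: the derived state is whichever differs from the outgroup's state, so for C2 the derived state is '0', and for the remaining characters it is '1'.
C1: derived state '1' in Taxon N and Taxon T only — synapomorphy for {Taxon N, Taxon T}.
C2: derived state '0' in Taxon N, Taxon R, Taxon T, and Taxon V only — synapomorphy for {Taxon N, Taxon R, Taxon T, Taxon V}.
C3 (derived state '1') is shared by Taxon N, Taxon R, and Taxon T — a synapomorphy uniting that clade.
All ingroup taxa share the derived state '1' for C4; it defines the ingroup but does not resolve relationships within it.
Most parsimonious ingroup topology: ((Taxon V,((Taxon N,Taxon T),Taxon R)),Taxon Y).
Taxon N and Taxon T form a cherry on this tree, so they are sister taxa.

Taxon T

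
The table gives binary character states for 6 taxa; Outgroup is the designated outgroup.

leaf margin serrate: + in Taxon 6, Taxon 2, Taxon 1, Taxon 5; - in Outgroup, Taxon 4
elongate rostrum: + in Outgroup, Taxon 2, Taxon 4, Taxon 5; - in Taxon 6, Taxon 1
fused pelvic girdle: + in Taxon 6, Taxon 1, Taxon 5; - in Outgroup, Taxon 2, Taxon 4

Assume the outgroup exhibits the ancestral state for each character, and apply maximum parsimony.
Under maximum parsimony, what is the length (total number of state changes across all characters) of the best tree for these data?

Character polarity is set by the outgroup: the derived state is whichever differs from the outgroup's state, so for elongate rostrum the derived state is '-', and for the remaining characters it is '+'.
leaf margin serrate (derived state '+') is shared by Taxon 1, Taxon 2, Taxon 5, and Taxon 6 — a synapomorphy uniting that clade.
elongate rostrum (derived state '-') is shared by Taxon 1 and Taxon 6 — a synapomorphy uniting that clade.
fused pelvic girdle (derived state '+') is shared by Taxon 1, Taxon 5, and Taxon 6 — a synapomorphy uniting that clade.
Most parsimonious ingroup topology: ((((Taxon 6,Taxon 1),Taxon 5),Taxon 2),Taxon 4).
Changes per character on this tree: leaf margin serrate: 1; elongate rostrum: 1; fused pelvic girdle: 1.
Total = 3.

3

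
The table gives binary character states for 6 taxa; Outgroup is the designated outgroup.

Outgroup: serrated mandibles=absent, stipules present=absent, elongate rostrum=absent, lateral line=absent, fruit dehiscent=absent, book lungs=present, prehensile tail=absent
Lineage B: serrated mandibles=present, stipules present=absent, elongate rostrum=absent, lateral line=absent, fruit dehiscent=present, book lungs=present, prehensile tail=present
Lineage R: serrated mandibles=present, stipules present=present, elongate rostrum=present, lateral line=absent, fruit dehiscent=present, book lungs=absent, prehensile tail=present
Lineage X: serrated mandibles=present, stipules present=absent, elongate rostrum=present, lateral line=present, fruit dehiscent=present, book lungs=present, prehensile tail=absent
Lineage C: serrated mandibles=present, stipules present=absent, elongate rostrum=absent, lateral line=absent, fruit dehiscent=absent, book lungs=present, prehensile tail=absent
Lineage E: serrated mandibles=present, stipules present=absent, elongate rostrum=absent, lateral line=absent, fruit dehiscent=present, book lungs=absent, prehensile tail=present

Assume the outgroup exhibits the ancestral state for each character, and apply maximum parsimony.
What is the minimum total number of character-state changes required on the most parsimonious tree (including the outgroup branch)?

8

Character polarity is set by the outgroup: the derived state is whichever differs from the outgroup's state, so for book lungs the derived state is 'absent', and for the remaining characters it is 'present'.
All ingroup taxa share the derived state 'present' for serrated mandibles; it defines the ingroup but does not resolve relationships within it.
stipules present: derived state 'present' in Lineage R only — an autapomorphy, so it tells us nothing about relationships among taxa.
elongate rostrum (state 'present') occurs in Lineage R and Lineage X but conflicts with the nesting implied by the other characters — most parsimoniously interpreted as homoplasy.
lateral line (derived state 'present') is unique to Lineage X (autapomorphy; uninformative for grouping).
fruit dehiscent: derived state 'present' in Lineage B, Lineage E, Lineage R, and Lineage X only — synapomorphy for {Lineage B, Lineage E, Lineage R, Lineage X}.
book lungs (derived state 'absent') is shared by Lineage E and Lineage R — a synapomorphy uniting that clade.
prehensile tail: derived state 'present' in Lineage B, Lineage E, and Lineage R only — synapomorphy for {Lineage B, Lineage E, Lineage R}.
Most parsimonious ingroup topology: (((Lineage B,(Lineage R,Lineage E)),Lineage X),Lineage C).
Changes per character on this tree: serrated mandibles: 1; stipules present: 1; elongate rostrum: 2; lateral line: 1; fruit dehiscent: 1; book lungs: 1; prehensile tail: 1.
Total = 8.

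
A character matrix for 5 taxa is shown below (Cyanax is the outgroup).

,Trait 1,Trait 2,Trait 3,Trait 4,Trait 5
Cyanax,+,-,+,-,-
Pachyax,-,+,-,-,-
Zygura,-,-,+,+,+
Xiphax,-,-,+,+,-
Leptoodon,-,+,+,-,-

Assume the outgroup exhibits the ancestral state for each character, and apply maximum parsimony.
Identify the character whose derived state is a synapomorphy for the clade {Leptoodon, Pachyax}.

Character polarity is set by the outgroup: the derived state is whichever differs from the outgroup's state, so for Trait 1, Trait 3 the derived state is '-', and for the remaining characters it is '+'.
All ingroup taxa share the derived state '-' for Trait 1; it defines the ingroup but does not resolve relationships within it.
Only Leptoodon and Pachyax show the derived state '+' for Trait 2, supporting them as a clade.
Trait 3 (derived state '-') is unique to Pachyax (autapomorphy; uninformative for grouping).
Trait 4: derived state '+' in Xiphax and Zygura only — synapomorphy for {Xiphax, Zygura}.
Trait 5: derived state '+' in Zygura only — an autapomorphy, so it tells us nothing about relationships among taxa.
Most parsimonious ingroup topology: ((Pachyax,Leptoodon),(Zygura,Xiphax)).
The clade {Leptoodon, Pachyax} is supported by Trait 2: its derived state '+' occurs in exactly those taxa and in no other taxon (including the outgroup).

Trait 2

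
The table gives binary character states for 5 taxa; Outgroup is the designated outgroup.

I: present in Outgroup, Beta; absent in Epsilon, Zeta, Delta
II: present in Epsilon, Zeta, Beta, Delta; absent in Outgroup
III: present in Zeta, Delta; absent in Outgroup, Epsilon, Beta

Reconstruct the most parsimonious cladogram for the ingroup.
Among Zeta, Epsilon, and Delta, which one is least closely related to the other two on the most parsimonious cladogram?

Epsilon

Character polarity is set by the outgroup: the derived state is whichever differs from the outgroup's state, so for I the derived state is 'absent', and for the remaining characters it is 'present'.
I: derived state 'absent' in Delta, Epsilon, and Zeta only — synapomorphy for {Delta, Epsilon, Zeta}.
All ingroup taxa share the derived state 'present' for II; it defines the ingroup but does not resolve relationships within it.
Only Delta and Zeta show the derived state 'present' for III, supporting them as a clade.
Most parsimonious ingroup topology: ((Epsilon,(Zeta,Delta)),Beta).
Zeta and Delta share a more recent common ancestor with each other than either does with Epsilon, so Epsilon is the least closely related of the three.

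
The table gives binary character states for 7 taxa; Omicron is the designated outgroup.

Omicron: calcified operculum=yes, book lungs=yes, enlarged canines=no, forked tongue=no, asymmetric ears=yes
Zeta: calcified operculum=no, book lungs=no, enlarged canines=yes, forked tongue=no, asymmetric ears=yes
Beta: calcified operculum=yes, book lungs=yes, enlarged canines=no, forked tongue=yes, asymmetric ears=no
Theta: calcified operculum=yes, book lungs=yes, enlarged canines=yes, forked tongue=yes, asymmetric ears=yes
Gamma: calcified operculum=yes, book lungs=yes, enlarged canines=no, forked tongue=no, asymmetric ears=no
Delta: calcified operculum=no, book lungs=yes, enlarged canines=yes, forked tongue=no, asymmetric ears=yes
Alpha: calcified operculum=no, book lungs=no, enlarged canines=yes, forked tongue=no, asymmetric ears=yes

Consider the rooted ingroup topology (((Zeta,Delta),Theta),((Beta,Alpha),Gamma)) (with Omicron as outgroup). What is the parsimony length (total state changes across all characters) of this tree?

10

Map each character onto (((Zeta,Delta),Theta),((Beta,Alpha),Gamma)) (rooted by Omicron) and count the minimum state changes it requires (Fitch parsimony):
calcified operculum: 2; book lungs: 2; enlarged canines: 2; forked tongue: 2; asymmetric ears: 2.
Total tree length = 10.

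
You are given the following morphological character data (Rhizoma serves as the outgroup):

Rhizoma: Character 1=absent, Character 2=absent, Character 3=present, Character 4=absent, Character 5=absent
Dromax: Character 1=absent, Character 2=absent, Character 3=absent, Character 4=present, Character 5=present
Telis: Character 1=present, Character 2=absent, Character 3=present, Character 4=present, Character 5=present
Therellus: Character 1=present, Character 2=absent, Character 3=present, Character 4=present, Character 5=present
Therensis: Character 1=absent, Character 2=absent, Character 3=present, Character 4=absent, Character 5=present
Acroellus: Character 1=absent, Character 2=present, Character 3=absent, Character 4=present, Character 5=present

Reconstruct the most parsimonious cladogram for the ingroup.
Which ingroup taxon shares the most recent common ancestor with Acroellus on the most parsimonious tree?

Character polarity is set by the outgroup: the derived state is whichever differs from the outgroup's state, so for Character 3 the derived state is 'absent', and for the remaining characters it is 'present'.
Character 1: derived state 'present' in Telis and Therellus only — synapomorphy for {Telis, Therellus}.
Character 2: derived state 'present' in Acroellus only — an autapomorphy, so it tells us nothing about relationships among taxa.
Character 3: derived state 'absent' in Acroellus and Dromax only — synapomorphy for {Acroellus, Dromax}.
Character 4: derived state 'present' in Acroellus, Dromax, Telis, and Therellus only — synapomorphy for {Acroellus, Dromax, Telis, Therellus}.
All ingroup taxa share the derived state 'present' for Character 5; it defines the ingroup but does not resolve relationships within it.
Most parsimonious ingroup topology: (((Dromax,Acroellus),(Telis,Therellus)),Therensis).
Acroellus and Dromax form a cherry on this tree, so they are sister taxa.

Dromax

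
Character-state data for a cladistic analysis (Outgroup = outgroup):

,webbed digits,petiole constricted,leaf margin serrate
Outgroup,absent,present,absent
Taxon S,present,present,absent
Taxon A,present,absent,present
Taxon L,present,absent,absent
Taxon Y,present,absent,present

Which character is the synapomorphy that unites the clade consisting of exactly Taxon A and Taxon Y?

Character polarity is set by the outgroup: the derived state is whichever differs from the outgroup's state, so for petiole constricted the derived state is 'absent', and for the remaining characters it is 'present'.
webbed digits (derived state 'present') is shared by all ingroup taxa — unites the whole ingroup.
petiole constricted (derived state 'absent') is shared by Taxon A, Taxon L, and Taxon Y — a synapomorphy uniting that clade.
leaf margin serrate: derived state 'present' in Taxon A and Taxon Y only — synapomorphy for {Taxon A, Taxon Y}.
Most parsimonious ingroup topology: (Taxon S,((Taxon A,Taxon Y),Taxon L)).
The clade {Taxon A, Taxon Y} is supported by leaf margin serrate: its derived state 'present' occurs in exactly those taxa and in no other taxon (including the outgroup).

leaf margin serrate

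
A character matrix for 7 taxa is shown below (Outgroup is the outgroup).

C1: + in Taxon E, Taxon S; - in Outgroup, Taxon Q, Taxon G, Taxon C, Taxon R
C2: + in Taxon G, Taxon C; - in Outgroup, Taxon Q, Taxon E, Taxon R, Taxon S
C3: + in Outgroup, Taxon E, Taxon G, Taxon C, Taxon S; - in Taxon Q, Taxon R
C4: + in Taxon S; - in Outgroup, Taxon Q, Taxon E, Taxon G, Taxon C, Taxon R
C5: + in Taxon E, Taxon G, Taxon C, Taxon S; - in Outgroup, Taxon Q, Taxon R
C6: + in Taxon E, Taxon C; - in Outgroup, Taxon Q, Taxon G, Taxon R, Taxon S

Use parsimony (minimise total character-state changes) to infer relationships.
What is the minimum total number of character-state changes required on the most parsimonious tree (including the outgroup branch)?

Character polarity is set by the outgroup: the derived state is whichever differs from the outgroup's state, so for C3 the derived state is '-', and for the remaining characters it is '+'.
C1: derived state '+' in Taxon E and Taxon S only — synapomorphy for {Taxon E, Taxon S}.
C2: derived state '+' in Taxon C and Taxon G only — synapomorphy for {Taxon C, Taxon G}.
Only Taxon Q and Taxon R show the derived state '-' for C3, supporting them as a clade.
C4 (derived state '+') is unique to Taxon S (autapomorphy; uninformative for grouping).
Only Taxon C, Taxon E, Taxon G, and Taxon S show the derived state '+' for C5, supporting them as a clade.
C6 (state '+') occurs in Taxon C and Taxon E but conflicts with the nesting implied by the other characters — most parsimoniously interpreted as homoplasy.
Most parsimonious ingroup topology: ((Taxon Q,Taxon R),((Taxon E,Taxon S),(Taxon G,Taxon C))).
Changes per character on this tree: C1: 1; C2: 1; C3: 1; C4: 1; C5: 1; C6: 2.
Total = 7.

7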